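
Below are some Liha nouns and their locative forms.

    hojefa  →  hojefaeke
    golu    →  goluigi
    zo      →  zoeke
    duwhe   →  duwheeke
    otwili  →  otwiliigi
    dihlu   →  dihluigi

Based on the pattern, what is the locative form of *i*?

iigi

Looking at the last vowel of each stem: -igi when the last vowel of the stem is a high vowel (*golu*, *otwili*, *dihlu*); -eke when the last vowel of the stem is a non-high vowel (*hojefa*, *zo*, *duwhe*).
The last vowel of *i* is /i/, which is a high vowel, so the suffix is -igi, giving *iigi*.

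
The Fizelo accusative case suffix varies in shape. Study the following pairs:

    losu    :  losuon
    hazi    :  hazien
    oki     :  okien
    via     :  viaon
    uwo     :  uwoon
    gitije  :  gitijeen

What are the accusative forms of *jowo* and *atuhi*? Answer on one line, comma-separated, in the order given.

jowoon, atuhien

The pattern is front/back vowel harmony: -en when the last vowel of the stem is a front vowel (*hazi*, *oki*, *gitije*); -on when the last vowel of the stem is a back vowel (*losu*, *via*, *uwo*).
*jowo* — last vowel /o/ (a back vowel) → -on → *jowoon*.
*atuhi* — last vowel /i/ (a front vowel) → -en → *atuhien*.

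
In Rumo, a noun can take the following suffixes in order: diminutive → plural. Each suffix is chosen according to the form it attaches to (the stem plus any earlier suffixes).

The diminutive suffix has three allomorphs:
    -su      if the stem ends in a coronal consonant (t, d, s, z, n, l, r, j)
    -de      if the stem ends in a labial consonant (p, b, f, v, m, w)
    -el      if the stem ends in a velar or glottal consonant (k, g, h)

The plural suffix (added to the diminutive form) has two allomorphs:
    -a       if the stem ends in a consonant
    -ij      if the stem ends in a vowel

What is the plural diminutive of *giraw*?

The final consonant of *giraw* is /w/, which is labial, so the diminutive suffix is -de, giving *girawde*.
The final sound of the diminutive form *girawde* is /e/, which is a vowel, so the plural suffix is -ij, giving *girawdeij*.

girawdeij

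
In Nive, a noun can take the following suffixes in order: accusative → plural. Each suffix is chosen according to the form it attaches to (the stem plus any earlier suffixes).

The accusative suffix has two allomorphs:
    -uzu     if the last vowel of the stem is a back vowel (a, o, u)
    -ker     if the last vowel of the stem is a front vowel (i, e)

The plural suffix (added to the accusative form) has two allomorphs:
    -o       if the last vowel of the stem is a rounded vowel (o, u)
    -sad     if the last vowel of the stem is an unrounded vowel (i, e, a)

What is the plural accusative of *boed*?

boedkersad

*boed* — last vowel /e/ (a front vowel) → -ker → *boedker*.
The last vowel of the accusative form *boedker* is /e/, which is an unrounded vowel, so the plural suffix is -sad, giving *boedkersad*.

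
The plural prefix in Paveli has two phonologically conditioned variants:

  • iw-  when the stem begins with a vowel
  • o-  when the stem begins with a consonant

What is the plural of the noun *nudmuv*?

Since the first sound of *nudmuv* is /n/ (a consonant), it takes o-, giving *onudmuv*.

onudmuv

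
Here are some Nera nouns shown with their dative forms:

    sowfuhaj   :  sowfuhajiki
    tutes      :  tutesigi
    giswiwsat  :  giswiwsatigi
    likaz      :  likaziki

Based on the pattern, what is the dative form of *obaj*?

obajiki

The pattern is voicing of the final consonant: -igi when the stem ends in a voiceless consonant (*tutes*, *giswiwsat*); -iki when the stem ends in a voiced consonant (*sowfuhaj*, *likaz*).
*obaj* — final consonant /j/ (voiced) → -iki → *obajiki*.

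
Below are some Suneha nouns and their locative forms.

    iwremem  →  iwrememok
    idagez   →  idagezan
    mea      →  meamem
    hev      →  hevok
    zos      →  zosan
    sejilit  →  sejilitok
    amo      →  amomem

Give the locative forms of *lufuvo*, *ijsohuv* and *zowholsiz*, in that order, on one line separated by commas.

The suffix is conditioned by the final sound: -an when the stem ends in a sibilant (*idagez*, *zos*); -ok when the stem ends in a non-sibilant consonant (*iwremem*, *hev*, *sejilit*); -mem when the stem ends in a vowel (*mea*, *amo*).
The final sound of *lufuvo* is /o/, which is a vowel, so the suffix is -mem, giving *lufuvomem*.
*ijsohuv* — final sound /v/ (a non-sibilant consonant) → -ok → *ijsohuvok*.
Since the final sound of *zowholsiz* is /z/ (a sibilant), it takes -an, giving *zowholsizan*.

lufuvomem, ijsohuvok, zowholsizan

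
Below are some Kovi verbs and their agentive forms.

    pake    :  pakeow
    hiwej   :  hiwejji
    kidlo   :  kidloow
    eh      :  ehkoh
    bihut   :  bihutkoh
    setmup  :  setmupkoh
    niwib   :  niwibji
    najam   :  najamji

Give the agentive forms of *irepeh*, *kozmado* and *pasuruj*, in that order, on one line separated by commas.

irepehkoh, kozmadoow, pasurujji

The pattern is voicing of the final sound: -koh when the stem ends in a voiceless consonant (*eh*, *bihut*, *setmup*); -ji when the stem ends in a voiced consonant (*hiwej*, *niwib*, *najam*); -ow when the stem ends in a vowel (*pake*, *kidlo*).
*irepeh* — final sound /h/ (a voiceless consonant) → -koh → *irepehkoh*.
Since the final sound of *kozmado* is /o/ (a vowel), it takes -ow, giving *kozmadoow*.
The final sound of *pasuruj* is /j/, which is a voiced consonant, so the suffix is -ji, giving *pasurujji*.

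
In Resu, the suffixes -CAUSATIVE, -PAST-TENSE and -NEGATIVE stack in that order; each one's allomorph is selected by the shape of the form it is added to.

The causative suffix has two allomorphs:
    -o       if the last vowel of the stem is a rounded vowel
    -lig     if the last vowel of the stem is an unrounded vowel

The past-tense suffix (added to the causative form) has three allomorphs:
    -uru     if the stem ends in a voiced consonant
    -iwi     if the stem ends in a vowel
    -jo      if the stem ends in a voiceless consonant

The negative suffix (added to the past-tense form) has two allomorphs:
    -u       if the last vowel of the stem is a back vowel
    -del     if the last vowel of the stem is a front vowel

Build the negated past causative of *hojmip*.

Since the last vowel of *hojmip* is /i/ (an unrounded vowel), it takes -lig, giving *hojmiplig*.
Since the final sound of the causative form *hojmiplig* is /g/ (a voiced consonant), it takes -uru, giving *hojmipliguru*.
The past-tense form *hojmipliguru*: last vowel = /u/, a back vowel → -u → *hojmipliguruu*.

hojmipliguruu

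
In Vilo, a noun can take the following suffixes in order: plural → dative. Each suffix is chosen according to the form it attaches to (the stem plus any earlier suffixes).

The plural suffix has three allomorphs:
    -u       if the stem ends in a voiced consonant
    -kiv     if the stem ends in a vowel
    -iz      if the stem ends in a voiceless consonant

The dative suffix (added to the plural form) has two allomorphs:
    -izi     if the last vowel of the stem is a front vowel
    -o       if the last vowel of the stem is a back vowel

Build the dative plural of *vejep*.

Since the final sound of *vejep* is /p/ (a voiceless consonant), it takes -iz, giving *vejepiz*.
The last vowel of the plural form *vejepiz* is /i/, which is a front vowel, so the dative suffix is -izi, giving *vejepizizi*.

vejepizizi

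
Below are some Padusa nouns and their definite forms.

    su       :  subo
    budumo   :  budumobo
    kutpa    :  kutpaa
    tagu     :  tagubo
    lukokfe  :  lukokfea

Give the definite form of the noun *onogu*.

onogubo

The pattern is rounding harmony: -bo when the last vowel of the stem is a rounded vowel (*su*, *budumo*, *tagu*); -a when the last vowel of the stem is an unrounded vowel (*kutpa*, *lukokfe*).
*onogu*: last vowel = /u/, a rounded vowel → -bo → *onogubo*.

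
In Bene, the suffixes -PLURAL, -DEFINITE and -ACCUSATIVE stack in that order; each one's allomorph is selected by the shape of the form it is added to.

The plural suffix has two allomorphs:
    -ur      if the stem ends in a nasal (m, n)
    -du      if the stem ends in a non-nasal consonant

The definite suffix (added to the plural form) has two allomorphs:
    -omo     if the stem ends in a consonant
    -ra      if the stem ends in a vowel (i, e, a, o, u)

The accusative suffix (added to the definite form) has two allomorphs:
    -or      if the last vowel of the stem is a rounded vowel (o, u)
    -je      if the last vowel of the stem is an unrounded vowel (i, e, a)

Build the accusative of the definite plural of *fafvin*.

*fafvin* — final consonant /n/ (a nasal) → -ur → *fafvinur*.
Since the final sound of the plural form *fafvinur* is /r/ (a consonant), it takes -omo, giving *fafvinuromo*.
Since the last vowel of the definite form *fafvinuromo* is /o/ (a rounded vowel), it takes -or, giving *fafvinuromoor*.

fafvinuromoor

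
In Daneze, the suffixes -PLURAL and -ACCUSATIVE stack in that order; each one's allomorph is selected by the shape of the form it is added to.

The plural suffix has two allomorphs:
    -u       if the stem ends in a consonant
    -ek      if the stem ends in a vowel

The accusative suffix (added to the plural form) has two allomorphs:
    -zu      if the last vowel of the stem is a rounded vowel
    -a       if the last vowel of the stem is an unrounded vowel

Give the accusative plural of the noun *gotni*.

gotnieka

*gotni* — final sound /i/ (a vowel) → -ek → *gotniek*.
The plural form *gotniek*: last vowel = /e/, an unrounded vowel → -a → *gotnieka*.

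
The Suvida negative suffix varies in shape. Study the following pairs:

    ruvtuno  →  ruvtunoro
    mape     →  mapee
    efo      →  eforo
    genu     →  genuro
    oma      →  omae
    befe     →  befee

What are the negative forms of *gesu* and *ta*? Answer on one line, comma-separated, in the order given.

gesuro, tae

The suffix is conditioned by the last vowel: -ro when the last vowel of the stem is a rounded vowel (*ruvtuno*, *efo*, *genu*); -e when the last vowel of the stem is an unrounded vowel (*mape*, *oma*, *befe*).
*gesu* — last vowel /u/ (a rounded vowel) → -ro → *gesuro*.
*ta* — last vowel /a/ (an unrounded vowel) → -e → *tae*.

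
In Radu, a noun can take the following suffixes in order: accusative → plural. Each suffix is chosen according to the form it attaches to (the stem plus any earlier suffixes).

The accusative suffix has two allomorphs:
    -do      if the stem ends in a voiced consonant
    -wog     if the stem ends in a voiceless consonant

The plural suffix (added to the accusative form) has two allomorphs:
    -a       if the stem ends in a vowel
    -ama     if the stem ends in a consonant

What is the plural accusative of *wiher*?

wiherdoa

The final consonant of *wiher* is /r/, which is voiced, so the accusative suffix is -do, giving *wiherdo*.
The accusative form *wiherdo*: final sound = /o/, a vowel → -a → *wiherdoa*.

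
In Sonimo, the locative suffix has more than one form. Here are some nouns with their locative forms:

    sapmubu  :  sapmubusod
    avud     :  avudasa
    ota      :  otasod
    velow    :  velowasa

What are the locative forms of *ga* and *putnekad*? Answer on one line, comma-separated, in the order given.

gasod, putnekadasa

The pattern is consonant vs. vowel: -asa when the stem ends in a consonant (*avud*, *velow*); -sod when the stem ends in a vowel (*sapmubu*, *ota*).
The final sound of *ga* is /a/, which is a vowel, so the suffix is -sod, giving *gasod*.
*putnekad* — final sound /d/ (a consonant) → -asa → *putnekadasa*.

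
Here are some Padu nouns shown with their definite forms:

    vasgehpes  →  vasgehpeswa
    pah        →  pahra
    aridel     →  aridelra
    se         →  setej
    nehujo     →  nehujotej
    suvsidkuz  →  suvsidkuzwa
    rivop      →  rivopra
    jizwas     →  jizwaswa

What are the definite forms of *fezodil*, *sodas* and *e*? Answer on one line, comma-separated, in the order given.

The pattern is sibilance of the final sound: -wa when the stem ends in a sibilant (*vasgehpes*, *suvsidkuz*, *jizwas*); -ra when the stem ends in a non-sibilant consonant (*pah*, *aridel*, *rivop*); -tej when the stem ends in a vowel (*se*, *nehujo*).
Since the final sound of *fezodil* is /l/ (a non-sibilant consonant), it takes -ra, giving *fezodilra*.
*sodas*: final sound = /s/, a sibilant → -wa → *sodaswa*.
*e* — final sound /e/ (a vowel) → -tej → *etej*.

fezodilra, sodaswa, etej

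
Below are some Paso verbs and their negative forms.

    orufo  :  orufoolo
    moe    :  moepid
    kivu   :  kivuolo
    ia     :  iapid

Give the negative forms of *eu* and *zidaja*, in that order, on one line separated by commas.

euolo, zidajapid

The pattern is rounding harmony: -olo when the last vowel of the stem is a rounded vowel (*orufo*, *kivu*); -pid when the last vowel of the stem is an unrounded vowel (*moe*, *ia*).
Since the last vowel of *eu* is /u/ (a rounded vowel), it takes -olo, giving *euolo*.
*zidaja* — last vowel /a/ (an unrounded vowel) → -pid → *zidajapid*.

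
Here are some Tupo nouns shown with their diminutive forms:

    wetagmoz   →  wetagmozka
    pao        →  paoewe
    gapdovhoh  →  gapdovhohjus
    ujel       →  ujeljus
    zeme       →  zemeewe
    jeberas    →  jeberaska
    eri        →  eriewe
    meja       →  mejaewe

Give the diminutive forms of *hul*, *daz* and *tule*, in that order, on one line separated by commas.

huljus, dazka, tuleewe

The alternation tracks the final sound of the stem — -ka when the stem ends in a sibilant (*wetagmoz*, *jeberas*); -jus when the stem ends in a non-sibilant consonant (*gapdovhoh*, *ujel*); -ewe when the stem ends in a vowel (*pao*, *zeme*, *eri*, *meja*).
Since the final sound of *hul* is /l/ (a non-sibilant consonant), it takes -jus, giving *huljus*.
Since the final sound of *daz* is /z/ (a sibilant), it takes -ka, giving *dazka*.
*tule* — final sound /e/ (a vowel) → -ewe → *tuleewe*.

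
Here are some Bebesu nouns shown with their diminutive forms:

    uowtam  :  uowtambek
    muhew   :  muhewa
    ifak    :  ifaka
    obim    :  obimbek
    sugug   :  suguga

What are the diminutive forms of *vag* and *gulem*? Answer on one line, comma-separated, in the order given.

Looking at the final consonant of each stem: -bek when the stem ends in a nasal (*uowtam*, *obim*); -a when the stem ends in a non-nasal consonant (*muhew*, *ifak*, *sugug*).
*vag* — final consonant /g/ (non-nasal) → -a → *vaga*.
Since the final consonant of *gulem* is /m/ (a nasal), it takes -bek, giving *gulembek*.

vaga, gulembek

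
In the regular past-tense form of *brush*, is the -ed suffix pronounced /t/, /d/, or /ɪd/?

/t/

The stem *brush* ends in a voiceless consonant other than /t/.
The -ed suffix is realized as /ɪd/ after /t, d/; as /t/ after other voiceless consonants; and as /d/ after other voiced sounds.
So -ed on *brush* is pronounced /t/.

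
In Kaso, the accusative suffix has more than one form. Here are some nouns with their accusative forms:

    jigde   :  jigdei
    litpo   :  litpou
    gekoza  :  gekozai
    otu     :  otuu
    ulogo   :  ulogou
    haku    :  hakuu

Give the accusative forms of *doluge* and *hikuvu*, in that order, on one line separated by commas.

Looking at the last vowel of each stem: -u when the last vowel of the stem is a rounded vowel (*litpo*, *otu*, *ulogo*, *haku*); -i when the last vowel of the stem is an unrounded vowel (*jigde*, *gekoza*).
The last vowel of *doluge* is /e/, which is an unrounded vowel, so the suffix is -i, giving *dolugei*.
*hikuvu*: last vowel = /u/, a rounded vowel → -u → *hikuvuu*.

dolugei, hikuvuu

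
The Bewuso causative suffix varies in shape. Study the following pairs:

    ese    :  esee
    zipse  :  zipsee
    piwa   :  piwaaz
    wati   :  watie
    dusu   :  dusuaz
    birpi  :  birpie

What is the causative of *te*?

The suffix is conditioned by the last vowel: -e when the last vowel of the stem is a front vowel (*ese*, *zipse*, *wati*, *birpi*); -az when the last vowel of the stem is a back vowel (*piwa*, *dusu*).
*te* — last vowel /e/ (a front vowel) → -e → *tee*.

tee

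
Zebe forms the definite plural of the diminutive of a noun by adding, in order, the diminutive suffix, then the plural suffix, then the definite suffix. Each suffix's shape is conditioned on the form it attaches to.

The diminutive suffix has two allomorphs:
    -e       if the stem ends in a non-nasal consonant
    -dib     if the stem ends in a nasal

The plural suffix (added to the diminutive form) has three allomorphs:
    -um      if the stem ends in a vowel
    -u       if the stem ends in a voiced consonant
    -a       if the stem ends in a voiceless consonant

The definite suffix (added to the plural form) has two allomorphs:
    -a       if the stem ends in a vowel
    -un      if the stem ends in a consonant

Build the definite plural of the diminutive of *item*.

*item* — final consonant /m/ (a nasal) → -dib → *itemdib*.
The diminutive form *itemdib* — final sound /b/ (a voiced consonant) → -u → *itemdibu*.
Since the final sound of the plural form *itemdibu* is /u/ (a vowel), it takes -a, giving *itemdibua*.

itemdibua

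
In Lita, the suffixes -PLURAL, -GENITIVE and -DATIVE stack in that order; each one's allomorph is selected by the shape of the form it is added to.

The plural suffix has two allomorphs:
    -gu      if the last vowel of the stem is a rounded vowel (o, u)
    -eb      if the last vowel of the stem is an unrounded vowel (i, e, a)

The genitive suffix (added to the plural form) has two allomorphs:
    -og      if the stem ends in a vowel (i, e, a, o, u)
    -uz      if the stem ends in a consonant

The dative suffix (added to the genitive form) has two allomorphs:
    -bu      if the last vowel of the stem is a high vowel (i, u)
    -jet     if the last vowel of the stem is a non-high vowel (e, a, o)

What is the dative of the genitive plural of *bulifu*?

The last vowel of *bulifu* is /u/, which is a rounded vowel, so the plural suffix is -gu, giving *bulifugu*.
Since the final sound of the plural form *bulifugu* is /u/ (a vowel), it takes -og, giving *bulifuguog*.
The last vowel of the genitive form *bulifuguog* is /o/, which is a non-high vowel, so the dative suffix is -jet, giving *bulifuguogjet*.

bulifuguogjet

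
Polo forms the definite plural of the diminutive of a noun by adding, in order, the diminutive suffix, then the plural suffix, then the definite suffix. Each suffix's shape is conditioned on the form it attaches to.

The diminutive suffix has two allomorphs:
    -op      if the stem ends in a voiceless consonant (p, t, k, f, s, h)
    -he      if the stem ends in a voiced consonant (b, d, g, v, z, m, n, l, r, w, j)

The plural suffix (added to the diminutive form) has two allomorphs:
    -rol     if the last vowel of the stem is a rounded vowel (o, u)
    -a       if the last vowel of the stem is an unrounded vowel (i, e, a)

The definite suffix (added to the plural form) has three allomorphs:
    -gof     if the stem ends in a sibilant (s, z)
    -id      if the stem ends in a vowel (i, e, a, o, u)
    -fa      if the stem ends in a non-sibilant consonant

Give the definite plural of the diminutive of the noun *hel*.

helheaid

*hel* — final consonant /l/ (voiced) → -he → *helhe*.
The diminutive form *helhe* — last vowel /e/ (an unrounded vowel) → -a → *helhea*.
The plural form *helhea*: final sound = /a/, a vowel → -id → *helheaid*.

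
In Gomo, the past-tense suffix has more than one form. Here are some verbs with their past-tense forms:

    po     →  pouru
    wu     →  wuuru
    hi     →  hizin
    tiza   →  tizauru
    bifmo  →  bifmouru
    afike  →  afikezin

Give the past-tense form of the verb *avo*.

avouru

Looking at the last vowel of each stem: -zin when the last vowel of the stem is a front vowel (*hi*, *afike*); -uru when the last vowel of the stem is a back vowel (*po*, *wu*, *tiza*, *bifmo*).
The last vowel of *avo* is /o/, which is a back vowel, so the suffix is -uru, giving *avouru*.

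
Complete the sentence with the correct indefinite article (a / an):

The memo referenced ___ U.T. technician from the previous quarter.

The indefinite article is chosen by the initial *sound* of the following word, not its spelling.
The initialism *U.T.* is read letter by letter; the first letter, U, is pronounced /juː/, which begins with a consonant sound.
So the article is *a*: The memo referenced a U.T. technician from the previous quarter.

a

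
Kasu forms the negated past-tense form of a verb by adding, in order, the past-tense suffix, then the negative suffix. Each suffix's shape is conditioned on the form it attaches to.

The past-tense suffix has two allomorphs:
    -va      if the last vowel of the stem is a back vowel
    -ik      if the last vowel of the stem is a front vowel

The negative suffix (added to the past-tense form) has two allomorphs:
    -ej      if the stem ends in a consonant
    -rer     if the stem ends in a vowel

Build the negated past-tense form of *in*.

inikej

*in*: last vowel = /i/, a front vowel → -ik → *inik*.
The past-tense form *inik* — final sound /k/ (a consonant) → -ej → *inikej*.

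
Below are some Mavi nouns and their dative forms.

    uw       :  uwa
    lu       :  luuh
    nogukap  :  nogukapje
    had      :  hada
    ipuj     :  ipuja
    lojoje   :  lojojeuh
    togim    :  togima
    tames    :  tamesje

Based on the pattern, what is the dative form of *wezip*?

wezipje

The alternation tracks the final sound of the stem — -je when the stem ends in a voiceless consonant (*nogukap*, *tames*); -a when the stem ends in a voiced consonant (*uw*, *had*, *ipuj*, *togim*); -uh when the stem ends in a vowel (*lu*, *lojoje*).
*wezip* — final sound /p/ (a voiceless consonant) → -je → *wezipje*.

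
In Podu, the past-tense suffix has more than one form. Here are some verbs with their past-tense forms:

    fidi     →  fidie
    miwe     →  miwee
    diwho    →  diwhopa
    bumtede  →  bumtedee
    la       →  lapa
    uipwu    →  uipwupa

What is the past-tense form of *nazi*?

nazie

Looking at the last vowel of each stem: -e when the last vowel of the stem is a front vowel (*fidi*, *miwe*, *bumtede*); -pa when the last vowel of the stem is a back vowel (*diwho*, *la*, *uipwu*).
*nazi*: last vowel = /i/, a front vowel → -e → *nazie*.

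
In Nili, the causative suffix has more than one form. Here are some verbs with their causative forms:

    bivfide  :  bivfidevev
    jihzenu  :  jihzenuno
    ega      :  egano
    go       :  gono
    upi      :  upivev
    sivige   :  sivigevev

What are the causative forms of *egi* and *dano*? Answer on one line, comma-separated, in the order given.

egivev, danono

The suffix is conditioned by the last vowel: -vev when the last vowel of the stem is a front vowel (*bivfide*, *upi*, *sivige*); -no when the last vowel of the stem is a back vowel (*jihzenu*, *ega*, *go*).
*egi* — last vowel /i/ (a front vowel) → -vev → *egivev*.
Since the last vowel of *dano* is /o/ (a back vowel), it takes -no, giving *danono*.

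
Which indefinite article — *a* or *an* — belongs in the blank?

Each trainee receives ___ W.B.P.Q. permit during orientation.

a

The indefinite article is chosen by the initial *sound* of the following word, not its spelling.
The initialism *W.B.P.Q.* is read letter by letter; the first letter, W, is pronounced /ˈdʌbəl.juː/, which begins with a consonant sound.
So the article is *a*: Each trainee receives a W.B.P.Q. permit during orientation.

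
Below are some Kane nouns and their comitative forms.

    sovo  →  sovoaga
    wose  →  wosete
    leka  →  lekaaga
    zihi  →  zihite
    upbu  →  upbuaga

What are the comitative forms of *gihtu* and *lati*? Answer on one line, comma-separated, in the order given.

gihtuaga, latite

The pattern is front/back vowel harmony: -te when the last vowel of the stem is a front vowel (*wose*, *zihi*); -aga when the last vowel of the stem is a back vowel (*sovo*, *leka*, *upbu*).
*gihtu*: last vowel = /u/, a back vowel → -aga → *gihtuaga*.
Since the last vowel of *lati* is /i/ (a front vowel), it takes -te, giving *latite*.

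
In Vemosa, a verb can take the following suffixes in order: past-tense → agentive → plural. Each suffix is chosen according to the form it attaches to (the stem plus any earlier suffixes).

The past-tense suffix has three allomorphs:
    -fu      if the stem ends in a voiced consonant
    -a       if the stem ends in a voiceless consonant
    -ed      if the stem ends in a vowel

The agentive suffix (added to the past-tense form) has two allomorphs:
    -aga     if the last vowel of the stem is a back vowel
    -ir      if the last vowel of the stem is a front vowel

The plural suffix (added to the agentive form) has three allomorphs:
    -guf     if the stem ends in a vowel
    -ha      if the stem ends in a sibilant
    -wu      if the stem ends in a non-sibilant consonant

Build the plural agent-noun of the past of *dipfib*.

Since the final sound of *dipfib* is /b/ (a voiced consonant), it takes -fu, giving *dipfibfu*.
The past-tense form *dipfibfu* — last vowel /u/ (a back vowel) → -aga → *dipfibfuaga*.
The agentive form *dipfibfuaga* — final sound /a/ (a vowel) → -guf → *dipfibfuagaguf*.

dipfibfuagaguf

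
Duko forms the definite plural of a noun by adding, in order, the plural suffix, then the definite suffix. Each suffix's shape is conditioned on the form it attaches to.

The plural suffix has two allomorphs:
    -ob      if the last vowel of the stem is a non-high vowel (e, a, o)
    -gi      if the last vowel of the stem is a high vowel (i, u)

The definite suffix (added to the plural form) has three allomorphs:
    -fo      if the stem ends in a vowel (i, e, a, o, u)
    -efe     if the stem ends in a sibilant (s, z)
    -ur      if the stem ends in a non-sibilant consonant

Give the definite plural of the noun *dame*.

Since the last vowel of *dame* is /e/ (a non-high vowel), it takes -ob, giving *dameob*.
The final sound of the plural form *dameob* is /b/, which is a non-sibilant consonant, so the definite suffix is -ur, giving *dameobur*.

dameobur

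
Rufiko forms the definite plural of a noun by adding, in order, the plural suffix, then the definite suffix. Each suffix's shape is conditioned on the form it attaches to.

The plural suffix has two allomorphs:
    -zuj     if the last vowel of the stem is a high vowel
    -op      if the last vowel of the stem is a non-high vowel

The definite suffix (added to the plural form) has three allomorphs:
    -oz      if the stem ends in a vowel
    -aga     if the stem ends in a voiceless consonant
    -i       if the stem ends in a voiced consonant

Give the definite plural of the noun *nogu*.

noguzuji

The last vowel of *nogu* is /u/, which is a high vowel, so the plural suffix is -zuj, giving *noguzuj*.
The plural form *noguzuj* — final sound /j/ (a voiced consonant) → -i → *noguzuji*.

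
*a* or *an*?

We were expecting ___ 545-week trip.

The indefinite article is chosen by the initial *sound* of the following word, not its spelling.
The number *545* is spoken "five hundred …", beginning with /faɪv/ — a consonant sound.
So the article is *a*: We were expecting a 545-week trip.

a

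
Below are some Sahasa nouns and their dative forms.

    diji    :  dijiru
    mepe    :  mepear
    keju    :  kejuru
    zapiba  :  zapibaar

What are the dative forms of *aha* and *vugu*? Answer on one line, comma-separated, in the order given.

ahaar, vuguru

The suffix is conditioned by the last vowel: -ru when the last vowel of the stem is a high vowel (*diji*, *keju*); -ar when the last vowel of the stem is a non-high vowel (*mepe*, *zapiba*).
Since the last vowel of *aha* is /a/ (a non-high vowel), it takes -ar, giving *ahaar*.
Since the last vowel of *vugu* is /u/ (a high vowel), it takes -ru, giving *vuguru*.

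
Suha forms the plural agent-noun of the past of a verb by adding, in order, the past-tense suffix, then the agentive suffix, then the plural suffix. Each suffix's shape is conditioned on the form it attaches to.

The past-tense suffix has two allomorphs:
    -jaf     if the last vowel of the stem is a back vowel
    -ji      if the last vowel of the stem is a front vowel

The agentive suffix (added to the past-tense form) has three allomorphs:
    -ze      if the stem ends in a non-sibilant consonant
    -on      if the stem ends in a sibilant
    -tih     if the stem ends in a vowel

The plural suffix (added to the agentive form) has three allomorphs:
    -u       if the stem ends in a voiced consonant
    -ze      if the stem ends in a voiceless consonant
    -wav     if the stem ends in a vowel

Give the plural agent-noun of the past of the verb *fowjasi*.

Since the last vowel of *fowjasi* is /i/ (a front vowel), it takes -ji, giving *fowjasiji*.
The final sound of the past-tense form *fowjasiji* is /i/, which is a vowel, so the agentive suffix is -tih, giving *fowjasijitih*.
The final sound of the agentive form *fowjasijitih* is /h/, which is a voiceless consonant, so the plural suffix is -ze, giving *fowjasijitihze*.

fowjasijitihze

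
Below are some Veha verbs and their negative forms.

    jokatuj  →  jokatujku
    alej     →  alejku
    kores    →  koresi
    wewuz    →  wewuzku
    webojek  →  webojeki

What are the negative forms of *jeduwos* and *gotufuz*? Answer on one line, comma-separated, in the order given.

jeduwosi, gotufuzku

The pattern is voicing of the final consonant: -i when the stem ends in a voiceless consonant (*kores*, *webojek*); -ku when the stem ends in a voiced consonant (*jokatuj*, *alej*, *wewuz*).
*jeduwos* — final consonant /s/ (voiceless) → -i → *jeduwosi*.
*gotufuz*: final consonant = /z/, voiced → -ku → *gotufuzku*.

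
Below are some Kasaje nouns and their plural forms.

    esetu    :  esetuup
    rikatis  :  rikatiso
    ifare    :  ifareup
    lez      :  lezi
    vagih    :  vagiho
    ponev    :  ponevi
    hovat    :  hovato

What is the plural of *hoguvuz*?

hoguvuzi

The alternation tracks the final sound of the stem — -o when the stem ends in a voiceless consonant (*rikatis*, *vagih*, *hovat*); -i when the stem ends in a voiced consonant (*lez*, *ponev*); -up when the stem ends in a vowel (*esetu*, *ifare*).
*hoguvuz*: final sound = /z/, a voiced consonant → -i → *hoguvuzi*.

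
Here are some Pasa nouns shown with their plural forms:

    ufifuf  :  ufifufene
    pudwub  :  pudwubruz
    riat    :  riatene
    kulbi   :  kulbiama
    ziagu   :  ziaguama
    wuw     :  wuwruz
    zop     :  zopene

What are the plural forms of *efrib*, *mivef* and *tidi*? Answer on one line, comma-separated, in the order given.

efribruz, mivefene, tidiama

The alternation tracks the final sound of the stem — -ene when the stem ends in a voiceless consonant (*ufifuf*, *riat*, *zop*); -ruz when the stem ends in a voiced consonant (*pudwub*, *wuw*); -ama when the stem ends in a vowel (*kulbi*, *ziagu*).
*efrib* — final sound /b/ (a voiced consonant) → -ruz → *efribruz*.
Since the final sound of *mivef* is /f/ (a voiceless consonant), it takes -ene, giving *mivefene*.
*tidi*: final sound = /i/, a vowel → -ama → *tidiama*.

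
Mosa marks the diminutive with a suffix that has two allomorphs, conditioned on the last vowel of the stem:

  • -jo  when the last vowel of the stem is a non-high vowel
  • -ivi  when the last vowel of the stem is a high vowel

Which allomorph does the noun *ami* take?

-ivi

*ami*: last vowel = /i/, a high vowel → -ivi.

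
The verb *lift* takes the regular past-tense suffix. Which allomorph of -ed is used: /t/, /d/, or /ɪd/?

The stem *lift* ends in /t/ or /d/.
The -ed suffix is realized as /ɪd/ after /t, d/; as /t/ after other voiceless consonants; and as /d/ after other voiced sounds.
So -ed on *lift* is pronounced /ɪd/.

/ɪd/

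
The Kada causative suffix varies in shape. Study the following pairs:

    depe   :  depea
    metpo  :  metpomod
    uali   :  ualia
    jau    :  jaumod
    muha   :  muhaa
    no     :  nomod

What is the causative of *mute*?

mutea

The pattern is rounding harmony: -mod when the last vowel of the stem is a rounded vowel (*metpo*, *jau*, *no*); -a when the last vowel of the stem is an unrounded vowel (*depe*, *uali*, *muha*).
The last vowel of *mute* is /e/, which is an unrounded vowel, so the suffix is -a, giving *mutea*.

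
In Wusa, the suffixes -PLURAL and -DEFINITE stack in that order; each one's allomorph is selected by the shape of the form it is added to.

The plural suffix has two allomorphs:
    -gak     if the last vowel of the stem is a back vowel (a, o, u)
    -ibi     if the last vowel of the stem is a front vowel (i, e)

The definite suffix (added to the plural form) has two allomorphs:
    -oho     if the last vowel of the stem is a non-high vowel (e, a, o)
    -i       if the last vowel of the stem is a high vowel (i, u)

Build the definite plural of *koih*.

koihibii

The last vowel of *koih* is /i/, which is a front vowel, so the plural suffix is -ibi, giving *koihibi*.
The plural form *koihibi* — last vowel /i/ (a high vowel) → -i → *koihibii*.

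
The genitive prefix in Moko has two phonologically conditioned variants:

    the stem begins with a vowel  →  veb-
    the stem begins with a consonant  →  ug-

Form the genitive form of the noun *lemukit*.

uglemukit

*lemukit* — first sound /l/ (a consonant) → ug- → *uglemukit*.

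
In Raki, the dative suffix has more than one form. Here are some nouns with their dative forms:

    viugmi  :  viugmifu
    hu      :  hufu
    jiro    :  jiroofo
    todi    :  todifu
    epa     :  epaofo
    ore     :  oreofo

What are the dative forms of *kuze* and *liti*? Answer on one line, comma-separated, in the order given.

The alternation tracks the last vowel of the stem — -fu when the last vowel of the stem is a high vowel (*viugmi*, *hu*, *todi*); -ofo when the last vowel of the stem is a non-high vowel (*jiro*, *epa*, *ore*).
The last vowel of *kuze* is /e/, which is a non-high vowel, so the suffix is -ofo, giving *kuzeofo*.
*liti* — last vowel /i/ (a high vowel) → -fu → *litifu*.

kuzeofo, litifu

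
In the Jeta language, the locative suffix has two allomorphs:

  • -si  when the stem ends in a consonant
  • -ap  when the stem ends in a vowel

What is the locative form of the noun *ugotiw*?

*ugotiw* — final sound /w/ (a consonant) → -si → *ugotiwsi*.

ugotiwsi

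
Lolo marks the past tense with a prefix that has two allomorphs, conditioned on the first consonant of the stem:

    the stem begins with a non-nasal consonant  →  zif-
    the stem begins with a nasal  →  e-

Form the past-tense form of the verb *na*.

ena

The first consonant of *na* is /n/, which is a nasal, so the prefix is e-, giving *ena*.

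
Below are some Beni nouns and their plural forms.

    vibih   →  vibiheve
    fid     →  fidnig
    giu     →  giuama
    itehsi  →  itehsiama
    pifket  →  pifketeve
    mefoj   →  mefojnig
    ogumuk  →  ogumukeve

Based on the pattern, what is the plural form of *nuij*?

The suffix is conditioned by the final sound: -eve when the stem ends in a voiceless consonant (*vibih*, *pifket*, *ogumuk*); -nig when the stem ends in a voiced consonant (*fid*, *mefoj*); -ama when the stem ends in a vowel (*giu*, *itehsi*).
The final sound of *nuij* is /j/, which is a voiced consonant, so the suffix is -nig, giving *nuijnig*.

nuijnig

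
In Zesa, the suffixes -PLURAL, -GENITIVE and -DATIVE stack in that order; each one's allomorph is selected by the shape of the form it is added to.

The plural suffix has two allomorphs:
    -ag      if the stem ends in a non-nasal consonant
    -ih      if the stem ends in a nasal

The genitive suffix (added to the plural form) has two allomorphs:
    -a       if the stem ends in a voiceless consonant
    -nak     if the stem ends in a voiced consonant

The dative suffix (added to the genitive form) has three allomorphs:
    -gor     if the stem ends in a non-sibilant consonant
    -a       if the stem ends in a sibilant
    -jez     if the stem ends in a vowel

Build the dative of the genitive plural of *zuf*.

zufagnakgor

*zuf*: final consonant = /f/, non-nasal → -ag → *zufag*.
Since the final consonant of the plural form *zufag* is /g/ (voiced), it takes -nak, giving *zufagnak*.
The genitive form *zufagnak*: final sound = /k/, a non-sibilant consonant → -gor → *zufagnakgor*.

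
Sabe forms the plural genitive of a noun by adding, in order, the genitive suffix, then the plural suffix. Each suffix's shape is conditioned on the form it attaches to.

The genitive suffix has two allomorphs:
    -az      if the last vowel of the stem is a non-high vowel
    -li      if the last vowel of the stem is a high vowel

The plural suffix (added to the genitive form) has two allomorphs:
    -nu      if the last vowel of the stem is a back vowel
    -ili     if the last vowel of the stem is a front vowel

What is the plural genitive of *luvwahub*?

The last vowel of *luvwahub* is /u/, which is a high vowel, so the genitive suffix is -li, giving *luvwahubli*.
The last vowel of the genitive form *luvwahubli* is /i/, which is a front vowel, so the plural suffix is -ili, giving *luvwahubliili*.

luvwahubliili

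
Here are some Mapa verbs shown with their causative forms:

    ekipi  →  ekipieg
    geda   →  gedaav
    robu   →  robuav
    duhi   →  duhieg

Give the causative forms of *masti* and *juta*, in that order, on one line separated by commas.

mastieg, jutaav

The alternation tracks the last vowel of the stem — -eg when the last vowel of the stem is a front vowel (*ekipi*, *duhi*); -av when the last vowel of the stem is a back vowel (*geda*, *robu*).
The last vowel of *masti* is /i/, which is a front vowel, so the suffix is -eg, giving *mastieg*.
*juta* — last vowel /a/ (a back vowel) → -av → *jutaav*.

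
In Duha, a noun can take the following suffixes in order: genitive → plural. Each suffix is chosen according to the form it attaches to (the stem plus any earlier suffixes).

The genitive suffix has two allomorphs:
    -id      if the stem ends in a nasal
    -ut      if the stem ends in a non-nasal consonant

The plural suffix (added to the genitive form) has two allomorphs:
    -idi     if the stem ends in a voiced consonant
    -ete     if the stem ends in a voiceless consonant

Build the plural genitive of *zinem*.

zinemididi

*zinem* — final consonant /m/ (a nasal) → -id → *zinemid*.
The genitive form *zinemid* — final consonant /d/ (voiced) → -idi → *zinemididi*.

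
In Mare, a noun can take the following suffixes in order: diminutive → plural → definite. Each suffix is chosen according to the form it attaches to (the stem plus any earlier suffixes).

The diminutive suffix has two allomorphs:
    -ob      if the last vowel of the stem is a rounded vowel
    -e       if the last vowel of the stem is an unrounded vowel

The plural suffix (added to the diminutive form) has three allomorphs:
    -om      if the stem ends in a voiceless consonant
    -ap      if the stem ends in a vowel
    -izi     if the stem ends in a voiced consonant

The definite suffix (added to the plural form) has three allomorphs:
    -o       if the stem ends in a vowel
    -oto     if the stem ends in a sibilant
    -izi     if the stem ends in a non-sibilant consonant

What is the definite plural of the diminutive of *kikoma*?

*kikoma*: last vowel = /a/, an unrounded vowel → -e → *kikomae*.
Since the final sound of the diminutive form *kikomae* is /e/ (a vowel), it takes -ap, giving *kikomaeap*.
The plural form *kikomaeap* — final sound /p/ (a non-sibilant consonant) → -izi → *kikomaeapizi*.

kikomaeapizi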